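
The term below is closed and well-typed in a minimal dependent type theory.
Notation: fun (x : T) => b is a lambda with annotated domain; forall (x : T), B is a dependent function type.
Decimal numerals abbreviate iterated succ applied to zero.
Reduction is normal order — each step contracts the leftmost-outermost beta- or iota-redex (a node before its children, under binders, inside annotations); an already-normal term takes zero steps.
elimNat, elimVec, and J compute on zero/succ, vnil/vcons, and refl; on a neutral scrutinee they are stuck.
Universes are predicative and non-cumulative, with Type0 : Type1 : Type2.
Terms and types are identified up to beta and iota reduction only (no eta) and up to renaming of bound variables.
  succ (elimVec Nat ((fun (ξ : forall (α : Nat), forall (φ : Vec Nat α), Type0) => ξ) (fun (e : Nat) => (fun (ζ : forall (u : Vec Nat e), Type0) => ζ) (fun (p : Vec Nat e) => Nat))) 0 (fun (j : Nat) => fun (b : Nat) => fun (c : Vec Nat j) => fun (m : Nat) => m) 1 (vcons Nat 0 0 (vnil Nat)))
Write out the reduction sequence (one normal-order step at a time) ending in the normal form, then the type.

normal-order reduction:
  succ (elimVec Nat ((fun (ξ : forall (α : Nat), forall (φ : Vec Nat α), Type0) => ξ) (fun (e : Nat) => (fun (ζ : forall (u : Vec Nat e), Type0) => ζ) (fun (p : Vec Nat e) => Nat))) 0 (fun (j : Nat) => fun (b : Nat) => fun (c : Vec Nat j) => fun (m : Nat) => m) 1 (vcons Nat 0 0 (vnil Nat)))
  ~> succ ((fun (ξ : Nat) => fun (α : Nat) => fun (φ : Vec Nat ξ) => fun (e : Nat) => e) 0 0 (vnil Nat) (elimVec Nat ((fun (ζ : forall (u : Nat), forall (p : Vec Nat u), Type0) => ζ) (fun (j : Nat) => (fun (b : forall (c : Vec Nat j), Type0) => b) (fun (m : Vec Nat j) => Nat))) 0 (fun (χ : Nat) => fun (r : Nat) => fun (t : Vec Nat χ) => fun (ε : Nat) => ε) 0 (vnil Nat)))
  ~> succ ((fun (ξ : Nat) => fun (α : Vec Nat 0) => fun (φ : Nat) => φ) 0 (vnil Nat) (elimVec Nat ((fun (e : forall (ζ : Nat), forall (u : Vec Nat ζ), Type0) => e) (fun (p : Nat) => (fun (j : forall (b : Vec Nat p), Type0) => j) (fun (c : Vec Nat p) => Nat))) 0 (fun (m : Nat) => fun (χ : Nat) => fun (r : Vec Nat m) => fun (t : Nat) => t) 0 (vnil Nat)))
  ~> succ ((fun (ξ : Vec Nat 0) => fun (α : Nat) => α) (vnil Nat) (elimVec Nat ((fun (φ : forall (e : Nat), forall (ζ : Vec Nat e), Type0) => φ) (fun (u : Nat) => (fun (p : forall (j : Vec Nat u), Type0) => p) (fun (b : Vec Nat u) => Nat))) 0 (fun (c : Nat) => fun (m : Nat) => fun (χ : Vec Nat c) => fun (r : Nat) => r) 0 (vnil Nat)))
  ~> succ ((fun (ξ : Nat) => ξ) (elimVec Nat ((fun (α : forall (φ : Nat), forall (e : Vec Nat φ), Type0) => α) (fun (ζ : Nat) => (fun (u : forall (p : Vec Nat ζ), Type0) => u) (fun (j : Vec Nat ζ) => Nat))) 0 (fun (b : Nat) => fun (c : Nat) => fun (m : Vec Nat b) => fun (χ : Nat) => χ) 0 (vnil Nat)))
  ~> succ (elimVec Nat ((fun (ξ : forall (α : Nat), forall (φ : Vec Nat α), Type0) => ξ) (fun (e : Nat) => (fun (ζ : forall (u : Vec Nat e), Type0) => ζ) (fun (p : Vec Nat e) => Nat))) 0 (fun (j : Nat) => fun (b : Nat) => fun (c : Vec Nat j) => fun (m : Nat) => m) 0 (vnil Nat))
  ~> 1
the term's type:
  Nat


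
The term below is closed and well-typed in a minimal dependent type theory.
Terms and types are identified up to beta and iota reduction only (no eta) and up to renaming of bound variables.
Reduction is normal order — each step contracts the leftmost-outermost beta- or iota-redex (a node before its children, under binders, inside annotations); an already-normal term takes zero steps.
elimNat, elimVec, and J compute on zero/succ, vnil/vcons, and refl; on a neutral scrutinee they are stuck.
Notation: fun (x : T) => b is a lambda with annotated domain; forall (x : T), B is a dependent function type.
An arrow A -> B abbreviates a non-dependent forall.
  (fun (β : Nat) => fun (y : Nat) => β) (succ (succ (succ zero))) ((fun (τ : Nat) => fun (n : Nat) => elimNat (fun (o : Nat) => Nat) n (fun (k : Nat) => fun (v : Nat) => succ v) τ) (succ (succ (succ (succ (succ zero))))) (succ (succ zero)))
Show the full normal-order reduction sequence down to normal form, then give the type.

normal-order reduction:
  (fun (β : Nat) => fun (y : Nat) => β) (succ (succ (succ zero))) ((fun (τ : Nat) => fun (n : Nat) => elimNat (fun (o : Nat) => Nat) n (fun (k : Nat) => fun (v : Nat) => succ v) τ) (succ (succ (succ (succ (succ zero))))) (succ (succ zero)))
  ~> (fun (β : Nat) => succ (succ (succ zero))) ((fun (y : Nat) => fun (τ : Nat) => elimNat (fun (n : Nat) => Nat) τ (fun (o : Nat) => fun (k : Nat) => succ k) y) (succ (succ (succ (succ (succ zero))))) (succ (succ zero)))
  ~> succ (succ (succ zero))
the term's type:
  Nat


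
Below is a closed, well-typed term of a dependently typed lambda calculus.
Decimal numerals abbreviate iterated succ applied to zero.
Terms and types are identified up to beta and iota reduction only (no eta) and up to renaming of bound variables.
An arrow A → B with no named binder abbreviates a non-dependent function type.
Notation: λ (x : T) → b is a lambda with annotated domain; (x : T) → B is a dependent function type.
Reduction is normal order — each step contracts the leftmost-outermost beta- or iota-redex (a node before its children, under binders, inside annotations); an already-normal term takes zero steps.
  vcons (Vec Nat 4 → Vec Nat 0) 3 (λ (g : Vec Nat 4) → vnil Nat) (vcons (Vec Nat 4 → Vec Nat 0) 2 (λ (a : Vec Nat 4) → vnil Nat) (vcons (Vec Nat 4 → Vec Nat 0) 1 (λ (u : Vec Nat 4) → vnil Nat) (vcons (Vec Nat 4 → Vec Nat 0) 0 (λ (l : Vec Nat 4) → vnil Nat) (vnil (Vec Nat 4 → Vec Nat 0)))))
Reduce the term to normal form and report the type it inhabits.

resulting normal form:
  vcons (Vec Nat 4 → Vec Nat 0) 3 (λ (g : Vec Nat 4) → vnil Nat) (vcons (Vec Nat 4 → Vec Nat 0) 2 (λ (a : Vec Nat 4) → vnil Nat) (vcons (Vec Nat 4 → Vec Nat 0) 1 (λ (u : Vec Nat 4) → vnil Nat) (vcons (Vec Nat 4 → Vec Nat 0) 0 (λ (l : Vec Nat 4) → vnil Nat) (vnil (Vec Nat 4 → Vec Nat 0)))))
inferred type:
  Vec (Vec Nat 4 → Vec Nat 0) 4


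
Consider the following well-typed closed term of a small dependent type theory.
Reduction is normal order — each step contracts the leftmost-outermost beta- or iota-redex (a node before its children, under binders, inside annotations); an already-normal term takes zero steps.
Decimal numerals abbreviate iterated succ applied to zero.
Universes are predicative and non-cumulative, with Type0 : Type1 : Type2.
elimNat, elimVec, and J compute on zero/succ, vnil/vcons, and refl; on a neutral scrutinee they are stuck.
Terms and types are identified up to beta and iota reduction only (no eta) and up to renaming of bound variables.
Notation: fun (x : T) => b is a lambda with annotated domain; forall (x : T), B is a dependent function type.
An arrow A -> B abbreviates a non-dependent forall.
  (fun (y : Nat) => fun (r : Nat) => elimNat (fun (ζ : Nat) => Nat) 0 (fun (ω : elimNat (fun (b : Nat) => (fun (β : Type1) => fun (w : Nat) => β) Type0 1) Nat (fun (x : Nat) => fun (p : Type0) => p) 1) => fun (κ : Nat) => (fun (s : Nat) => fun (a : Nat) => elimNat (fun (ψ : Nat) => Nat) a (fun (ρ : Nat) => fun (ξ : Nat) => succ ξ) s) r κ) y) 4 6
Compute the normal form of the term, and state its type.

resulting normal form:
  24
inferred type:
  Nat
observation: contracting a beta-redex first, the term normalizes in 99 steps.


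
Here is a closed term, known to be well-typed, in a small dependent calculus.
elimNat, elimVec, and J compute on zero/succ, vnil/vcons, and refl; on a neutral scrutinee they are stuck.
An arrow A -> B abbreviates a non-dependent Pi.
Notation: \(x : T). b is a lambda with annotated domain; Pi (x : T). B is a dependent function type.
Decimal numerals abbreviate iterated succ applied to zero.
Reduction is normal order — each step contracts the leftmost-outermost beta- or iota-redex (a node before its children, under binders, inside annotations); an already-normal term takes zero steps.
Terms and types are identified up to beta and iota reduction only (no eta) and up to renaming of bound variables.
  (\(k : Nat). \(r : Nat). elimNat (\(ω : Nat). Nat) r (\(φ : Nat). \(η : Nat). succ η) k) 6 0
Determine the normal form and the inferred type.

normal form:
  6
the term's type:
  Nat


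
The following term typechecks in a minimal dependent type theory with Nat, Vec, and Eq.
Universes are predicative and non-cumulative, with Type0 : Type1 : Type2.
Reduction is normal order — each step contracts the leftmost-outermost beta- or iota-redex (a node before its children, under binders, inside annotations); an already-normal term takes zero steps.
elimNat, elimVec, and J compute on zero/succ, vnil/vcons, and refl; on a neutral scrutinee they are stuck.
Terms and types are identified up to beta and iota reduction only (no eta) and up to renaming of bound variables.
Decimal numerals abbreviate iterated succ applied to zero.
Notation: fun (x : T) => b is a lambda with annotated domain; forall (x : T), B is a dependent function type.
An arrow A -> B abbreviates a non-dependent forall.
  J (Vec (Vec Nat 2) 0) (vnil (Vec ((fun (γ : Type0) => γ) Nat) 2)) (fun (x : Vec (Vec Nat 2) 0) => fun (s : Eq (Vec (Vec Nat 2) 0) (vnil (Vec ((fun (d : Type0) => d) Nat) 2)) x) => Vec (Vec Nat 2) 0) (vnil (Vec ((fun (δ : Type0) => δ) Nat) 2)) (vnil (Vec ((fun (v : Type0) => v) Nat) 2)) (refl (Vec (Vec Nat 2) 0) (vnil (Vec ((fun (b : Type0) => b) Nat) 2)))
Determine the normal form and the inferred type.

normal form:
  vnil (Vec Nat 2)
inferred type:
  Vec (Vec Nat 2) 0


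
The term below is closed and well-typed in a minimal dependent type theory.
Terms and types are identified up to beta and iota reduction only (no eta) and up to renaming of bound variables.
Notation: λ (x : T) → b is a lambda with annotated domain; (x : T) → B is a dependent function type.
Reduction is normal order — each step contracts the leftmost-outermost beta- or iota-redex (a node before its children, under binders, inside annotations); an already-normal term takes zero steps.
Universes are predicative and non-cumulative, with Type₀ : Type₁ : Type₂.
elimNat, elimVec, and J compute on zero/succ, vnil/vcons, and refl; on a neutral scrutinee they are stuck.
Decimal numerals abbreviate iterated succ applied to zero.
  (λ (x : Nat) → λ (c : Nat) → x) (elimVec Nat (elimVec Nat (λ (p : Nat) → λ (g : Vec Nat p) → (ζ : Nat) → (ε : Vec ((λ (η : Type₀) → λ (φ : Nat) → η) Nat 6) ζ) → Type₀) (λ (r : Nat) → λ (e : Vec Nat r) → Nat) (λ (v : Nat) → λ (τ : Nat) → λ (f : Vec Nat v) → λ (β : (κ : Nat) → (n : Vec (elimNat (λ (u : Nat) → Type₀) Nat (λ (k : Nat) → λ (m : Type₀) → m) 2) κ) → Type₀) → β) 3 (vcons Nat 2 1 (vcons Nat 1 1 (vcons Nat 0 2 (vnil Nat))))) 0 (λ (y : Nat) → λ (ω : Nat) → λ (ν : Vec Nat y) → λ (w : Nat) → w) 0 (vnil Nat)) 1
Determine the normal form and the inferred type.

normal form:
  0
inferred type:
  Nat
observation: the leftmost-outermost redex is a beta-redex, and normalization takes 3 steps.


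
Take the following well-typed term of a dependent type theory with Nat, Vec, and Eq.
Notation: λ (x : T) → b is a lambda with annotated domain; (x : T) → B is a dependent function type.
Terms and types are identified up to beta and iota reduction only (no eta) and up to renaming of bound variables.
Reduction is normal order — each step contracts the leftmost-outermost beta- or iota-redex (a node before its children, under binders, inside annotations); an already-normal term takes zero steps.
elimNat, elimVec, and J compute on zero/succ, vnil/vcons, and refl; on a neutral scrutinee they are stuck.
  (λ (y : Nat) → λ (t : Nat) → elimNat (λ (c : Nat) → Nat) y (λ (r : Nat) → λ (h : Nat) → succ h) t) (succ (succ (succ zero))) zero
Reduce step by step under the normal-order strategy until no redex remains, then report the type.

normal-order reduction sequence:
  (λ (y : Nat) → λ (t : Nat) → elimNat (λ (c : Nat) → Nat) y (λ (r : Nat) → λ (h : Nat) → succ h) t) (succ (succ (succ zero))) zero
  ~> (λ (y : Nat) → elimNat (λ (t : Nat) → Nat) (succ (succ (succ zero))) (λ (c : Nat) → λ (r : Nat) → succ r) y) zero
  ~> elimNat (λ (y : Nat) → Nat) (succ (succ (succ zero))) (λ (t : Nat) → λ (c : Nat) → succ c) zero
  ~> succ (succ (succ zero))
the term's type:
  Nat


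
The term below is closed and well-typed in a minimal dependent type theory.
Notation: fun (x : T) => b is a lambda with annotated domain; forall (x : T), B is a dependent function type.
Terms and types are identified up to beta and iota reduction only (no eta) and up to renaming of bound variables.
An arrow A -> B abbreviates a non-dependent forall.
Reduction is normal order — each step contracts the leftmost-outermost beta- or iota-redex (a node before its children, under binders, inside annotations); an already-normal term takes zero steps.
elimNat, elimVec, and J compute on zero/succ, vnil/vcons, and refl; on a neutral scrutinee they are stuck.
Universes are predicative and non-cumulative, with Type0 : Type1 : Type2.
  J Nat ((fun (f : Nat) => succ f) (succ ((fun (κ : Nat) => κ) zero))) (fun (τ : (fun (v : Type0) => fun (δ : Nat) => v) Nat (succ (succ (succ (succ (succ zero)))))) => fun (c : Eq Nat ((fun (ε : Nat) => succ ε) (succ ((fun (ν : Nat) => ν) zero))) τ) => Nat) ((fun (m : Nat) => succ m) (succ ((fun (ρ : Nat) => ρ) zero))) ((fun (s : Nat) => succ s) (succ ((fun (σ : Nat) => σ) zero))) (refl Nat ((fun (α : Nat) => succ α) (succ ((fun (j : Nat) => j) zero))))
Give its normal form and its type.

reduced normal form:
  succ (succ zero)
the term's type:
  Nat


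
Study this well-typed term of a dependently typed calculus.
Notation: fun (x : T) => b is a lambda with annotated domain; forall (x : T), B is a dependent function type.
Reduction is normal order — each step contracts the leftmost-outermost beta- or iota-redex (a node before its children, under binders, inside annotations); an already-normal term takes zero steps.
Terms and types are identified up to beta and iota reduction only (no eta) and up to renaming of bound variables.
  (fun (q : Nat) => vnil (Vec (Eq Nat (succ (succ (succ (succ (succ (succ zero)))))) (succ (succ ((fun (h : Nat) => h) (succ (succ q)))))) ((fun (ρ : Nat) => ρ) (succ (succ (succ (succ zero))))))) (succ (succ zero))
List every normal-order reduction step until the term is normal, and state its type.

reduction (normal order):
  (fun (q : Nat) => vnil (Vec (Eq Nat (succ (succ (succ (succ (succ (succ zero)))))) (succ (succ ((fun (h : Nat) => h) (succ (succ q)))))) ((fun (ρ : Nat) => ρ) (succ (succ (succ (succ zero))))))) (succ (succ zero))
  ~> vnil (Vec (Eq Nat (succ (succ (succ (succ (succ (succ zero)))))) (succ (succ ((fun (q : Nat) => q) (succ (succ (succ (succ zero)))))))) ((fun (h : Nat) => h) (succ (succ (succ (succ zero))))))
  ~> vnil (Vec (Eq Nat (succ (succ (succ (succ (succ (succ zero)))))) (succ (succ (succ (succ (succ (succ zero))))))) ((fun (q : Nat) => q) (succ (succ (succ (succ zero))))))
  ~> vnil (Vec (Eq Nat (succ (succ (succ (succ (succ (succ zero)))))) (succ (succ (succ (succ (succ (succ zero))))))) (succ (succ (succ (succ zero)))))
inferred type:
  Vec (Vec (Eq Nat (succ (succ (succ (succ (succ (succ zero)))))) (succ (succ (succ (succ (succ (succ zero))))))) (succ (succ (succ (succ zero))))) zero


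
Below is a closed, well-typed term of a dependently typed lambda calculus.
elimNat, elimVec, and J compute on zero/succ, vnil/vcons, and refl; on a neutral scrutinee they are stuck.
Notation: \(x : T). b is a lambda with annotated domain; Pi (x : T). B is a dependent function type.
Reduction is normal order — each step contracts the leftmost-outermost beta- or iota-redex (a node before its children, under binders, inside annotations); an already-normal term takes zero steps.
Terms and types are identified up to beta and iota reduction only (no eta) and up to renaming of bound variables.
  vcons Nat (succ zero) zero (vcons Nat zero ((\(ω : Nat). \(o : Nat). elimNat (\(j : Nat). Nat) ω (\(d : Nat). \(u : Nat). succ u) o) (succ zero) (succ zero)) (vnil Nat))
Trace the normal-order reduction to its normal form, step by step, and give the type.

reduction (normal order):
  vcons Nat (succ zero) zero (vcons Nat zero ((\(ω : Nat). \(o : Nat). elimNat (\(j : Nat). Nat) ω (\(d : Nat). \(u : Nat). succ u) o) (succ zero) (succ zero)) (vnil Nat))
  ~> vcons Nat (succ zero) zero (vcons Nat zero ((\(ω : Nat). elimNat (\(o : Nat). Nat) (succ zero) (\(j : Nat). \(d : Nat). succ d) ω) (succ zero)) (vnil Nat))
  ~> vcons Nat (succ zero) zero (vcons Nat zero (elimNat (\(ω : Nat). Nat) (succ zero) (\(o : Nat). \(j : Nat). succ j) (succ zero)) (vnil Nat))
  ~> vcons Nat (succ zero) zero (vcons Nat zero ((\(ω : Nat). \(o : Nat). succ o) zero (elimNat (\(j : Nat). Nat) (succ zero) (\(d : Nat). \(u : Nat). succ u) zero)) (vnil Nat))
  ~> vcons Nat (succ zero) zero (vcons Nat zero ((\(ω : Nat). succ ω) (elimNat (\(o : Nat). Nat) (succ zero) (\(j : Nat). \(d : Nat). succ d) zero)) (vnil Nat))
  ~> vcons Nat (succ zero) zero (vcons Nat zero (succ (elimNat (\(ω : Nat). Nat) (succ zero) (\(o : Nat). \(j : Nat). succ j) zero)) (vnil Nat))
  ~> vcons Nat (succ zero) zero (vcons Nat zero (succ (succ zero)) (vnil Nat))
inferred type:
  Vec Nat (succ (succ zero))


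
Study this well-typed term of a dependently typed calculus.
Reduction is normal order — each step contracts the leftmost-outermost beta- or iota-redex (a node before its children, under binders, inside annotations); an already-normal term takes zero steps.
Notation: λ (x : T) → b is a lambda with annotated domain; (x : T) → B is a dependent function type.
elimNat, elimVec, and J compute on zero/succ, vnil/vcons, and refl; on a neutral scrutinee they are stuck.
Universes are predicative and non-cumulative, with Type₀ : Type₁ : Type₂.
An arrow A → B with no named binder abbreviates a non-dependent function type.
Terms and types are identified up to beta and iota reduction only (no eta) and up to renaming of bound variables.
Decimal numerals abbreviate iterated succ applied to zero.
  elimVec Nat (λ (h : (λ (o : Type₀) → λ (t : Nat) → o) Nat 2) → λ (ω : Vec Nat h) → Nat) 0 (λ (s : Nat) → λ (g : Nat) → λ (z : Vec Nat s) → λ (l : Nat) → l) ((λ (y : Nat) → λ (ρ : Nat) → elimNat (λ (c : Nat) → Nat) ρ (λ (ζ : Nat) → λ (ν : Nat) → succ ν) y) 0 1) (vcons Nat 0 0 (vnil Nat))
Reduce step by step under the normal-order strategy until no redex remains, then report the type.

normal-order reduction sequence:
  elimVec Nat (λ (h : (λ (o : Type₀) → λ (t : Nat) → o) Nat 2) → λ (ω : Vec Nat h) → Nat) 0 (λ (s : Nat) → λ (g : Nat) → λ (z : Vec Nat s) → λ (l : Nat) → l) ((λ (y : Nat) → λ (ρ : Nat) → elimNat (λ (c : Nat) → Nat) ρ (λ (ζ : Nat) → λ (ν : Nat) → succ ν) y) 0 1) (vcons Nat 0 0 (vnil Nat))
  ~> (λ (h : Nat) → λ (o : Nat) → λ (t : Vec Nat h) → λ (ω : Nat) → ω) 0 0 (vnil Nat) (elimVec Nat (λ (s : (λ (g : Type₀) → λ (z : Nat) → g) Nat 2) → λ (l : Vec Nat s) → Nat) 0 (λ (y : Nat) → λ (ρ : Nat) → λ (c : Vec Nat y) → λ (ζ : Nat) → ζ) 0 (vnil Nat))
  ~> (λ (h : Nat) → λ (o : Vec Nat 0) → λ (t : Nat) → t) 0 (vnil Nat) (elimVec Nat (λ (ω : (λ (s : Type₀) → λ (g : Nat) → s) Nat 2) → λ (z : Vec Nat ω) → Nat) 0 (λ (l : Nat) → λ (y : Nat) → λ (ρ : Vec Nat l) → λ (c : Nat) → c) 0 (vnil Nat))
  ~> (λ (h : Vec Nat 0) → λ (o : Nat) → o) (vnil Nat) (elimVec Nat (λ (t : (λ (ω : Type₀) → λ (s : Nat) → ω) Nat 2) → λ (g : Vec Nat t) → Nat) 0 (λ (z : Nat) → λ (l : Nat) → λ (y : Vec Nat z) → λ (ρ : Nat) → ρ) 0 (vnil Nat))
  ~> (λ (h : Nat) → h) (elimVec Nat (λ (o : (λ (t : Type₀) → λ (ω : Nat) → t) Nat 2) → λ (s : Vec Nat o) → Nat) 0 (λ (g : Nat) → λ (z : Nat) → λ (l : Vec Nat g) → λ (y : Nat) → y) 0 (vnil Nat))
  ~> elimVec Nat (λ (h : (λ (o : Type₀) → λ (t : Nat) → o) Nat 2) → λ (ω : Vec Nat h) → Nat) 0 (λ (s : Nat) → λ (g : Nat) → λ (z : Vec Nat s) → λ (l : Nat) → l) 0 (vnil Nat)
  ~> 0
type:
  Nat


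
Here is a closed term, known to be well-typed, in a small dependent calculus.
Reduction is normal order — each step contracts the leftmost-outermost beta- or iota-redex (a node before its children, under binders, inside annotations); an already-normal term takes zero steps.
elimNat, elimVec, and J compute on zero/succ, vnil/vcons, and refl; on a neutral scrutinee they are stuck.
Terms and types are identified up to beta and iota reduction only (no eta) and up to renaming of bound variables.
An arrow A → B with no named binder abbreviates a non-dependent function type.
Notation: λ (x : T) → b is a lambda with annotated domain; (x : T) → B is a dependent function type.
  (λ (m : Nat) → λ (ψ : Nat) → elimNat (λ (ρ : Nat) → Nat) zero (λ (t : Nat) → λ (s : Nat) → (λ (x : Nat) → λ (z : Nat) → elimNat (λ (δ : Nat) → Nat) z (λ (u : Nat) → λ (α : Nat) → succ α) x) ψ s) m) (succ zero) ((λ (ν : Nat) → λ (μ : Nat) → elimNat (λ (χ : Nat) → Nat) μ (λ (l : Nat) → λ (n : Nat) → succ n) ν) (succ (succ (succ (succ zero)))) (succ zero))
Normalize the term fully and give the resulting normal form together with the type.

reduced normal form:
  succ (succ (succ (succ (succ zero))))
the term's type:
  Nat
observation: 39 normal-order steps normalize the term, beginning with a beta-redex.


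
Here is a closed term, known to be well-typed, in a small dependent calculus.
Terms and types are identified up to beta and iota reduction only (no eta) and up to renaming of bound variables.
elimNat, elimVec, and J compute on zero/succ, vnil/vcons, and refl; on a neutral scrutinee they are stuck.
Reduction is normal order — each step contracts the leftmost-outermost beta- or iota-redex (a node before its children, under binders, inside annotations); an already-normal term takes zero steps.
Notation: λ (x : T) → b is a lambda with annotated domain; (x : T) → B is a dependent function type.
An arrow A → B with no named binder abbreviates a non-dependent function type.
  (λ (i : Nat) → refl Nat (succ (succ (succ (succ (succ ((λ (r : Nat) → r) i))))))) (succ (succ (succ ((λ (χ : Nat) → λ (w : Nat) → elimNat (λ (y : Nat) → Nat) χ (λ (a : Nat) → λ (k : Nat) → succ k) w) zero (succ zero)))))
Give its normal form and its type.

reduced normal form:
  refl Nat (succ (succ (succ (succ (succ (succ (succ (succ (succ zero)))))))))
the term's type:
  Eq Nat (succ (succ (succ (succ (succ (succ (succ (succ (succ zero))))))))) (succ (succ (succ (succ (succ (succ (succ (succ (succ zero)))))))))
observation: the term reaches its normal form after 8 normal-order steps.


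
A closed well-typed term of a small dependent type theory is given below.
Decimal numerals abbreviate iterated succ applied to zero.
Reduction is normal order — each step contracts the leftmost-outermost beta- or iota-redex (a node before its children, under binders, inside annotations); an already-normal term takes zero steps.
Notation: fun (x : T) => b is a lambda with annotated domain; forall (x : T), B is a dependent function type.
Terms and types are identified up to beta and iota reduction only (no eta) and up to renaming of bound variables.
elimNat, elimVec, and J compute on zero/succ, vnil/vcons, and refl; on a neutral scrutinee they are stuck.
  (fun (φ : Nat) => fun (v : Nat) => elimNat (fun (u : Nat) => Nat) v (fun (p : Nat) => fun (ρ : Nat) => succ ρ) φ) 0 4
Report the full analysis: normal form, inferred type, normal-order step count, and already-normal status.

reduced normal form:
  4
the term's type:
  Nat
normal-order step count: 3
started in normal form: no
first contracted redex: a beta-redex


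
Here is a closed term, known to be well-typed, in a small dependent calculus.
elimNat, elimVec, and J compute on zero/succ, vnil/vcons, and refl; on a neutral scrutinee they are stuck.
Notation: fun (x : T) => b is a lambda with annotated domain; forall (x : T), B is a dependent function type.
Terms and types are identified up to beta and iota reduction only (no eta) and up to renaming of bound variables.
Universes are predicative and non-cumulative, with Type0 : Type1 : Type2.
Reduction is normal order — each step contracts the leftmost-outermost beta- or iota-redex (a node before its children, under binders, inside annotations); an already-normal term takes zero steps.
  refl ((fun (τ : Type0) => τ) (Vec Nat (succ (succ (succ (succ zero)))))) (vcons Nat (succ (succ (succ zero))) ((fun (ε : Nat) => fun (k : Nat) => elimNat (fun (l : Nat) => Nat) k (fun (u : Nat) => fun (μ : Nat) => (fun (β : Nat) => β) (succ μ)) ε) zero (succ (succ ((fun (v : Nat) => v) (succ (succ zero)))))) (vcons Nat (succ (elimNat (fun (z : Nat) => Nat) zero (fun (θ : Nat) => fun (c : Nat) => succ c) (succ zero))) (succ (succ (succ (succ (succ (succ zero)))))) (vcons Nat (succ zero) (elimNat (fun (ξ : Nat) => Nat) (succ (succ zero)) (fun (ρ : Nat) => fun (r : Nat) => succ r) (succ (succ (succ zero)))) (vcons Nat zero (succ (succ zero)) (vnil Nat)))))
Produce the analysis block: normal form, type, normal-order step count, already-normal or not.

normal form:
  refl (Vec Nat (succ (succ (succ (succ zero))))) (vcons Nat (succ (succ (succ zero))) (succ (succ (succ (succ zero)))) (vcons Nat (succ (succ zero)) (succ (succ (succ (succ (succ (succ zero)))))) (vcons Nat (succ zero) (succ (succ (succ (succ (succ zero))))) (vcons Nat zero (succ (succ zero)) (vnil Nat)))))
the term's type:
  Eq (Vec Nat (succ (succ (succ (succ zero))))) (vcons Nat (succ (succ (succ zero))) (succ (succ (succ (succ zero)))) (vcons Nat (succ (succ zero)) (succ (succ (succ (succ (succ (succ zero)))))) (vcons Nat (succ zero) (succ (succ (succ (succ (succ zero))))) (vcons Nat zero (succ (succ zero)) (vnil Nat))))) (vcons Nat (succ (succ (succ zero))) (succ (succ (succ (succ zero)))) (vcons Nat (succ (succ zero)) (succ (succ (succ (succ (succ (succ zero)))))) (vcons Nat (succ zero) (succ (succ (succ (succ (succ zero))))) (vcons Nat zero (succ (succ zero)) (vnil Nat)))))
reduction steps (normal order): 19
started in normal form: no
first redex: a beta-redex


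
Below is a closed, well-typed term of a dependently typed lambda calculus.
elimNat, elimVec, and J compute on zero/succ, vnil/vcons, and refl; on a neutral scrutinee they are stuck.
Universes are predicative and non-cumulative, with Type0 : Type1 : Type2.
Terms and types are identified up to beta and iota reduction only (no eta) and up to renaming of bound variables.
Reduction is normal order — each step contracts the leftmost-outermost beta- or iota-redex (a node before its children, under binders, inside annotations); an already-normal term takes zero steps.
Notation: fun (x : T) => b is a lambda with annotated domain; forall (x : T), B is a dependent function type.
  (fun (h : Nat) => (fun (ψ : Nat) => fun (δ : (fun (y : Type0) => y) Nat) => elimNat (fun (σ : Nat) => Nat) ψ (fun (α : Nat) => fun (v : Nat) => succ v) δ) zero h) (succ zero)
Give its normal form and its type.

resulting normal form:
  succ zero
inferred type:
  Nat
observation: normalization takes exactly 7 steps under the normal-order strategy.


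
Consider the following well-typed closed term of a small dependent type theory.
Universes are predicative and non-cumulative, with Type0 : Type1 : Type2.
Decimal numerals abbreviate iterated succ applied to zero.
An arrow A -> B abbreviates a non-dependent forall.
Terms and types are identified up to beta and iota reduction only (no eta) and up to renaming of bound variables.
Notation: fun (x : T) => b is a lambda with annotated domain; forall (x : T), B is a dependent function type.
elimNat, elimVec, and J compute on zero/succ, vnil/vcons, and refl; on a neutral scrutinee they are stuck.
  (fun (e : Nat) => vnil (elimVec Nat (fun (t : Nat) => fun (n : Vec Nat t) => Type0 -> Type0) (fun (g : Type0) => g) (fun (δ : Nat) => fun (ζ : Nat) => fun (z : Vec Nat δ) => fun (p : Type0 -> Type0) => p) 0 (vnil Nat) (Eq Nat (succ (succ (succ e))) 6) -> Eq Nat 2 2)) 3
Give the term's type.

type:
  Vec (Eq Nat 6 6 -> Eq Nat 2 2) 0


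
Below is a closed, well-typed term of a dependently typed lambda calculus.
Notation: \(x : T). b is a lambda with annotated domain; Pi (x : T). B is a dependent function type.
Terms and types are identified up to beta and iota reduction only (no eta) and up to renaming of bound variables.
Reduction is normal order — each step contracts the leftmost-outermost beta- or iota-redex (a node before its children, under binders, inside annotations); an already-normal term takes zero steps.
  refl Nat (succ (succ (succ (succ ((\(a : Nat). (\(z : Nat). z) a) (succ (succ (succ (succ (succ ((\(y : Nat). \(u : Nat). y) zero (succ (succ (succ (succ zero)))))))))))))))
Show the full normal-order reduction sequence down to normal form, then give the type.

reduction (normal order):
  refl Nat (succ (succ (succ (succ ((\(a : Nat). (\(z : Nat). z) a) (succ (succ (succ (succ (succ ((\(y : Nat). \(u : Nat). y) zero (succ (succ (succ (succ zero)))))))))))))))
  ~> refl Nat (succ (succ (succ (succ ((\(a : Nat). a) (succ (succ (succ (succ (succ ((\(z : Nat). \(y : Nat). z) zero (succ (succ (succ (succ zero)))))))))))))))
  ~> refl Nat (succ (succ (succ (succ (succ (succ (succ (succ (succ ((\(a : Nat). \(z : Nat). a) zero (succ (succ (succ (succ zero))))))))))))))
  ~> refl Nat (succ (succ (succ (succ (succ (succ (succ (succ (succ ((\(a : Nat). zero) (succ (succ (succ (succ zero))))))))))))))
  ~> refl Nat (succ (succ (succ (succ (succ (succ (succ (succ (succ zero)))))))))
inferred type:
  Eq Nat (succ (succ (succ (succ (succ (succ (succ (succ (succ zero))))))))) (succ (succ (succ (succ (succ (succ (succ (succ (succ zero)))))))))


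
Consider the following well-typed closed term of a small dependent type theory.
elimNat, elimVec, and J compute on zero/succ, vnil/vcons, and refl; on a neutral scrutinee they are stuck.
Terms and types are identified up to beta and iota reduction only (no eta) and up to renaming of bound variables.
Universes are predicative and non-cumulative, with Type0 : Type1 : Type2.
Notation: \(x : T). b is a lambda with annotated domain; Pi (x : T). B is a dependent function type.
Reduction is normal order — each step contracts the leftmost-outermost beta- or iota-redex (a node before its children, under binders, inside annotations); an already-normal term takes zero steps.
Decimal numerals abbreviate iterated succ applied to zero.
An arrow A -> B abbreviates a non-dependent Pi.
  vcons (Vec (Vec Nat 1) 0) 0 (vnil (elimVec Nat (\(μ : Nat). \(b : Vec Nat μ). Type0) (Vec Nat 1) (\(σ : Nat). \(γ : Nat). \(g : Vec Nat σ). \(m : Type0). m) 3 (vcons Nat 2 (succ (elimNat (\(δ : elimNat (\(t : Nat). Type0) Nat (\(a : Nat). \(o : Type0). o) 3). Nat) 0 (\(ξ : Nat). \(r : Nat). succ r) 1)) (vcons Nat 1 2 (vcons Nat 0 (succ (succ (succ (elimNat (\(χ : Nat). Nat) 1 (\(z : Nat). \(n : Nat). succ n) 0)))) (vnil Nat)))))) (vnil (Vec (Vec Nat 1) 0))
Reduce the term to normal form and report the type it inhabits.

resulting normal form:
  vcons (Vec (Vec Nat 1) 0) 0 (vnil (Vec Nat 1)) (vnil (Vec (Vec Nat 1) 0))
inferred type:
  Vec (Vec (Vec Nat 1) 0) 1


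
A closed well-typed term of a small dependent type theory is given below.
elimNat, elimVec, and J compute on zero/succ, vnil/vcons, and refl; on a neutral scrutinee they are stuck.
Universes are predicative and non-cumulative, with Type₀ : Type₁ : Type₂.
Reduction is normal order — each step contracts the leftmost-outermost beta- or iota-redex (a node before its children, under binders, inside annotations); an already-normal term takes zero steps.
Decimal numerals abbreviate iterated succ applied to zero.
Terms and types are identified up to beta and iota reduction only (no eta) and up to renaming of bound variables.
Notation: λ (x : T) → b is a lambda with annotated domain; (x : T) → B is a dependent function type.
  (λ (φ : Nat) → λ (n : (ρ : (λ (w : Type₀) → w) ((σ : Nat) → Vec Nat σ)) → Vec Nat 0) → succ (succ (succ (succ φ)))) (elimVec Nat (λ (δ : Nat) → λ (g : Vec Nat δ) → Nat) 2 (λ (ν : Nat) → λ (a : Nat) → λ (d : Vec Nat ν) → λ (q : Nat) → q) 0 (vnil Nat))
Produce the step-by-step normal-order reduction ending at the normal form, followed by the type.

reduction (normal order):
  (λ (φ : Nat) → λ (n : (ρ : (λ (w : Type₀) → w) ((σ : Nat) → Vec Nat σ)) → Vec Nat 0) → succ (succ (succ (succ φ)))) (elimVec Nat (λ (δ : Nat) → λ (g : Vec Nat δ) → Nat) 2 (λ (ν : Nat) → λ (a : Nat) → λ (d : Vec Nat ν) → λ (q : Nat) → q) 0 (vnil Nat))
  ~> λ (φ : (n : (λ (ρ : Type₀) → ρ) ((w : Nat) → Vec Nat w)) → Vec Nat 0) → succ (succ (succ (succ (elimVec Nat (λ (σ : Nat) → λ (δ : Vec Nat σ) → Nat) 2 (λ (g : Nat) → λ (ν : Nat) → λ (a : Vec Nat g) → λ (d : Nat) → d) 0 (vnil Nat)))))
  ~> λ (φ : (n : (ρ : Nat) → Vec Nat ρ) → Vec Nat 0) → succ (succ (succ (succ (elimVec Nat (λ (w : Nat) → λ (σ : Vec Nat w) → Nat) 2 (λ (δ : Nat) → λ (g : Nat) → λ (ν : Vec Nat δ) → λ (a : Nat) → a) 0 (vnil Nat)))))
  ~> λ (φ : (n : (ρ : Nat) → Vec Nat ρ) → Vec Nat 0) → 6
type:
  (φ : (n : (ρ : Nat) → Vec Nat ρ) → Vec Nat 0) → Nat


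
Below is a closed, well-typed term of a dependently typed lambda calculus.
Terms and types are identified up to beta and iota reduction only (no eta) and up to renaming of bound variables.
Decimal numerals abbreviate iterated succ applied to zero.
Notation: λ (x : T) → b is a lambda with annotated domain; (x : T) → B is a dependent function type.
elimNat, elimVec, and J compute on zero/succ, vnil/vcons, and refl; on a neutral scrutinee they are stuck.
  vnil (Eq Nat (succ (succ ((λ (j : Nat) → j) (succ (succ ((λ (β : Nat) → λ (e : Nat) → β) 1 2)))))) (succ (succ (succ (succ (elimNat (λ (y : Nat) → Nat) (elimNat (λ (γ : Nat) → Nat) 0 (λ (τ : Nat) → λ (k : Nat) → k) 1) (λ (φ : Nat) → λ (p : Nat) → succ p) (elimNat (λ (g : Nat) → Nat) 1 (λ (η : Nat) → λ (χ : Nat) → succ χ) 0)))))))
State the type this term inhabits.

inferred type:
  Vec (Eq Nat 5 5) 0


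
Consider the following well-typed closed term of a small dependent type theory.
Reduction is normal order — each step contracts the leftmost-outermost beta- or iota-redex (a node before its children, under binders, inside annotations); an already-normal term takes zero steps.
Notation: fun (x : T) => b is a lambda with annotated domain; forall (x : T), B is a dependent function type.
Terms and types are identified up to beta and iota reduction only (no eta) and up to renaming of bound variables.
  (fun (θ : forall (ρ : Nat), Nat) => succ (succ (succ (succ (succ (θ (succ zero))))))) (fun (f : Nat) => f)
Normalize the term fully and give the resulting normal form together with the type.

normal form:
  succ (succ (succ (succ (succ (succ zero)))))
type:
  Nat


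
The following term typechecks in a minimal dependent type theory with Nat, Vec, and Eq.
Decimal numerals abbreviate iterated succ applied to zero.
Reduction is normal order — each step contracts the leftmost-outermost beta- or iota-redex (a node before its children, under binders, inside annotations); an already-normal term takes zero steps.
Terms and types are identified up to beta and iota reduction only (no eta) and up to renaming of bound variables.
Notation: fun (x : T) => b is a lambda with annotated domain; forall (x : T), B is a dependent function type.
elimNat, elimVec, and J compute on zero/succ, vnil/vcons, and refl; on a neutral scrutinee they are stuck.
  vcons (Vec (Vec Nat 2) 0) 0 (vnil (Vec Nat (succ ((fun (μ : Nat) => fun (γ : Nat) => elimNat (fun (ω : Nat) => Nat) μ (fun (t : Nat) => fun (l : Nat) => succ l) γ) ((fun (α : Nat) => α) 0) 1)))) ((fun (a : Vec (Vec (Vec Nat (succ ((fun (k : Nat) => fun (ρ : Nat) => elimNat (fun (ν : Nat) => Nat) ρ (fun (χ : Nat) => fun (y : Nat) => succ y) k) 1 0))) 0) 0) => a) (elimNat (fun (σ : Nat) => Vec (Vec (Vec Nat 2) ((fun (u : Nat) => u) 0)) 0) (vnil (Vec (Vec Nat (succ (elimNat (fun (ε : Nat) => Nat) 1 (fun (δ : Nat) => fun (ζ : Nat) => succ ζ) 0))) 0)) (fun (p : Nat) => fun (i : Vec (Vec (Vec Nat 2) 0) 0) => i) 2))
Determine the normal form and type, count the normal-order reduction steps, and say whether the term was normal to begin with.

resulting normal form:
  vcons (Vec (Vec Nat 2) 0) 0 (vnil (Vec Nat 2)) (vnil (Vec (Vec Nat 2) 0))
inferred type:
  Vec (Vec (Vec Nat 2) 0) 1
reduction steps (normal order): 16
term was already normal: no
first contracted redex: a beta-redex


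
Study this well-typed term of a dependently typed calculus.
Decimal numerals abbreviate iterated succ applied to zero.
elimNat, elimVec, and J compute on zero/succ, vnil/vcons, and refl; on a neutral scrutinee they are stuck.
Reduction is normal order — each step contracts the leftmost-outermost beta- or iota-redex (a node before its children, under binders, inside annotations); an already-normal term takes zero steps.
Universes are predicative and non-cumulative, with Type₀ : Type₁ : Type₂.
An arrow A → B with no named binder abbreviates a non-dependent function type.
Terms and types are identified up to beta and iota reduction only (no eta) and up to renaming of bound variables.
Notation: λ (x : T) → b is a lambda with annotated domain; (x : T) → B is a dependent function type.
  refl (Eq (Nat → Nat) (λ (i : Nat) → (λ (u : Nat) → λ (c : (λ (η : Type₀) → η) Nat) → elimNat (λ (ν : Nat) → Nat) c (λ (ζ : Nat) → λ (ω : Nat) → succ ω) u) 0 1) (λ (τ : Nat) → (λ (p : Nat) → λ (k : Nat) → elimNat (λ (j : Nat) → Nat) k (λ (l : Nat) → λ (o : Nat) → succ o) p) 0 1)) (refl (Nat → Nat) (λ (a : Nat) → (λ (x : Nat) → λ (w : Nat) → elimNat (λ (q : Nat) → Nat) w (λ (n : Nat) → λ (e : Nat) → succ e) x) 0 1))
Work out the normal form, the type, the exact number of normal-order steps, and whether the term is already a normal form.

normal form:
  refl (Eq (Nat → Nat) (λ (i : Nat) → 1) (λ (u : Nat) → 1)) (refl (Nat → Nat) (λ (c : Nat) → 1))
inferred type:
  Eq (Eq (Nat → Nat) (λ (i : Nat) → 1) (λ (u : Nat) → 1)) (refl (Nat → Nat) (λ (c : Nat) → 1)) (refl (Nat → Nat) (λ (η : Nat) → 1))
steps to reach normal form (normal order): 9
term was already normal: no
first redex: a beta-redex


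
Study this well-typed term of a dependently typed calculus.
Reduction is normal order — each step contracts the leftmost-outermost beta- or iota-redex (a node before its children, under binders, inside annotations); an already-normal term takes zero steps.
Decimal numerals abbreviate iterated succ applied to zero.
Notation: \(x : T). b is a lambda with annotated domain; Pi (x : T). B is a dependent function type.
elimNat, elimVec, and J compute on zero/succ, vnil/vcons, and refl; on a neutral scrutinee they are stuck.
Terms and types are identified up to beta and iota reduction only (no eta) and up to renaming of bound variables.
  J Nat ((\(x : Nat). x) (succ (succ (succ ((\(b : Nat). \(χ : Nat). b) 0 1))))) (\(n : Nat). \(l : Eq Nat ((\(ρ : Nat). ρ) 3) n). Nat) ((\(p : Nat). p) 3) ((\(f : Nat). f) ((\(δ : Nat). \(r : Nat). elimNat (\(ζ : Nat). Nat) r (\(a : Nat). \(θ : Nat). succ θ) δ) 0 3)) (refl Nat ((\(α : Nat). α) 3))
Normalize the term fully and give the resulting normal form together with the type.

reduced normal form:
  3
inferred type:
  Nat


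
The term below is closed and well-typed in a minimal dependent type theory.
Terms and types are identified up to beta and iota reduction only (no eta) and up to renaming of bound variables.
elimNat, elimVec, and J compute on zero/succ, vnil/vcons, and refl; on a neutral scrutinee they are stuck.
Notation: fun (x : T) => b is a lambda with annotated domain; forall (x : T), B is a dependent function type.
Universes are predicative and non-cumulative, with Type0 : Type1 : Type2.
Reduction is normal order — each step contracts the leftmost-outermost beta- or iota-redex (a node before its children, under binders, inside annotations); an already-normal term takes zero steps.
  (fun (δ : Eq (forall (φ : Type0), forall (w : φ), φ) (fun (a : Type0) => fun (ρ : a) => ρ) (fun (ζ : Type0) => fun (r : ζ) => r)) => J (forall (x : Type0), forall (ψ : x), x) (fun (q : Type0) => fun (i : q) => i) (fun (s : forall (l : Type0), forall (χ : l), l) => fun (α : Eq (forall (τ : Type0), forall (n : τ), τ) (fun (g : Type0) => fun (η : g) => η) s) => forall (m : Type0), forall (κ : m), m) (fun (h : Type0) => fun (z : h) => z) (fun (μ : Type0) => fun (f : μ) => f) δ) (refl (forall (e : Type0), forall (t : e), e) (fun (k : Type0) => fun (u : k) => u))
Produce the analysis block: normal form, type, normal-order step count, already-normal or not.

reduced normal form:
  fun (δ : Type0) => fun (φ : δ) => φ
type:
  forall (δ : Type0), forall (φ : δ), δ
steps to reach normal form (normal order): 2
already normal: no
first contracted redex: a beta-redex
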